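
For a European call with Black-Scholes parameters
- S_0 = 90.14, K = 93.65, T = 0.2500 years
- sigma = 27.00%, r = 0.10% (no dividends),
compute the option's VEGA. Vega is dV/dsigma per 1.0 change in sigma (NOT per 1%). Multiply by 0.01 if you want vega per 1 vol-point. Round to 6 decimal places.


d1 = -0.2136141602; d2 = -0.3486141602
phi(d1) = 0.3899432599; exp(-qT) = 1.0000000000; exp(-rT) = 0.9997500312
Vega = S * exp(-qT) * phi(d1) * sqrt(T) = 90.1400 * 1.0000000000 * 0.3899432599 * 0.5000000000 = 17.574743

Answer: Vega = 17.574743


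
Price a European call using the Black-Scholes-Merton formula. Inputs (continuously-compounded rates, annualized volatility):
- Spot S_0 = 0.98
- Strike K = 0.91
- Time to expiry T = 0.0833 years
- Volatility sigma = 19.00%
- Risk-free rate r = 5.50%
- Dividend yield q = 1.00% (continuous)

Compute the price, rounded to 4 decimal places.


d1 = (ln(S/K) + (r - q + 0.5*sigma^2) * T) / (sigma * sqrt(T)) = 1.44719069
d2 = d1 - sigma * sqrt(T) = 1.39235339
exp(-rT) = 0.99542898; exp(-qT) = 0.99916735
C = S_0 * exp(-qT) * N(d1) - K * exp(-rT) * N(d2)
N(d1) = 0.92607824; N(d2) = 0.91809229
C = 0.9800 * 0.99916735 * 0.92607824 - 0.9100 * 0.99542898 * 0.91809229 = 0.0752

Answer: Price = 0.0752


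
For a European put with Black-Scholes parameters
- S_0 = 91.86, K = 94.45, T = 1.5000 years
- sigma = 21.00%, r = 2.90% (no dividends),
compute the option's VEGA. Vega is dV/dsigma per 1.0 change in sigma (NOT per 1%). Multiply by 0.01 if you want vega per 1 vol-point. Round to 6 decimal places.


Answer: Vega = 44.083319

Derivation:
d1 = 0.1896219410; d2 = -0.0675744820
phi(d1) = 0.3918340881; exp(-qT) = 1.0000000000; exp(-rT) = 0.9574325541
Vega = S * exp(-qT) * phi(d1) * sqrt(T) = 91.8600 * 1.0000000000 * 0.3918340881 * 1.2247448714 = 44.083319


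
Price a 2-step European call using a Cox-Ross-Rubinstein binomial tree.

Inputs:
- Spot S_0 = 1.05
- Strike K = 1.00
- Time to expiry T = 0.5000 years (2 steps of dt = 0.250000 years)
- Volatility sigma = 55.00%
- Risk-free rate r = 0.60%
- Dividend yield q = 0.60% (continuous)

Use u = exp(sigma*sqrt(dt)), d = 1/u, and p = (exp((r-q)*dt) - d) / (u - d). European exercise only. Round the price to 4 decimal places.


Answer: Price = V(0,0) = 0.1768

Derivation:
dt = T/N = 0.250000
u = exp(sigma*sqrt(dt)) = 1.316531; d = 1/u = 0.759572
p = (exp((r-q)*dt) - d) / (u - d) = 0.431680
Discount per step: exp(-r*dt) = 0.998501
Stock lattice S(k, i) with i counting down-moves:
  k=0: S(0,0) = 1.0500
  k=1: S(1,0) = 1.3824; S(1,1) = 0.7976
  k=2: S(2,0) = 1.8199; S(2,1) = 1.0500; S(2,2) = 0.6058
Terminal payoffs V(N, i) = max(S_T - K, 0):
  V(2,0) = 0.819916; V(2,1) = 0.050000; V(2,2) = 0.000000
Backward induction: V(k, i) = exp(-r*dt) * [p * V(k+1, i) + (1-p) * V(k+1, i+1)].
  V(1,0) = exp(-r*dt) * [p*0.819916 + (1-p)*0.050000] = 0.381784
  V(1,1) = exp(-r*dt) * [p*0.050000 + (1-p)*0.000000] = 0.021552
  V(0,0) = exp(-r*dt) * [p*0.381784 + (1-p)*0.021552] = 0.176791


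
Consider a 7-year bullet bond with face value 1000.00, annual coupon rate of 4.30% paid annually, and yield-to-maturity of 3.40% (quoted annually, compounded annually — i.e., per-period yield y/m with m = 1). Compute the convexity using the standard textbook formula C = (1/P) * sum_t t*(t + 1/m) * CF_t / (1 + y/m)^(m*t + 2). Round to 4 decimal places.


Coupon per period c = face * coupon_rate / m = 43.000000
Periods per year m = 1; per-period yield y/m = 0.034000
Number of cashflows N = 7
Cashflows (t years, CF_t, discount factor 1/(1+y/m)^(m*t), PV):
  t = 1.0000: CF_t = 43.000000, DF = 0.967118, PV = 41.586074
  t = 2.0000: CF_t = 43.000000, DF = 0.935317, PV = 40.218640
  t = 3.0000: CF_t = 43.000000, DF = 0.904562, PV = 38.896170
  t = 4.0000: CF_t = 43.000000, DF = 0.874818, PV = 37.617186
  t = 5.0000: CF_t = 43.000000, DF = 0.846052, PV = 36.380257
  t = 6.0000: CF_t = 43.000000, DF = 0.818233, PV = 35.184001
  t = 7.0000: CF_t = 1043.000000, DF = 0.791327, PV = 825.354526
Price P = sum_t PV_t = 1055.236853
Convexity numerator sum_t t*(t + 1/m) * CF_t / (1+y/m)^(m*t + 2):
  t = 1.0000: term = 77.792340
  t = 2.0000: term = 225.703114
  t = 3.0000: term = 436.563083
  t = 4.0000: term = 703.680018
  t = 5.0000: term = 1020.812405
  t = 6.0000: term = 1382.144456
  t = 7.0000: term = 43230.224075
Convexity = (1/P) * sum = 47076.919490 / 1055.236853 = 44.612657

Answer: Convexity = 44.6127


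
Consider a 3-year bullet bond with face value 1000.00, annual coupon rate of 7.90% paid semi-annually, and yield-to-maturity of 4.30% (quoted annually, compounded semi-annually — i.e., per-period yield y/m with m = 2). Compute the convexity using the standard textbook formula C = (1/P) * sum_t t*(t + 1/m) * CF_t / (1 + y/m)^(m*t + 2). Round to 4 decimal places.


Coupon per period c = face * coupon_rate / m = 39.500000
Periods per year m = 2; per-period yield y/m = 0.021500
Number of cashflows N = 6
Cashflows (t years, CF_t, discount factor 1/(1+y/m)^(m*t), PV):
  t = 0.5000: CF_t = 39.500000, DF = 0.978953, PV = 38.668625
  t = 1.0000: CF_t = 39.500000, DF = 0.958348, PV = 37.854748
  t = 1.5000: CF_t = 39.500000, DF = 0.938177, PV = 37.058000
  t = 2.0000: CF_t = 39.500000, DF = 0.918431, PV = 36.278023
  t = 2.5000: CF_t = 39.500000, DF = 0.899100, PV = 35.514462
  t = 3.0000: CF_t = 1039.500000, DF = 0.880177, PV = 914.943483
Price P = sum_t PV_t = 1100.317340
Convexity numerator sum_t t*(t + 1/m) * CF_t / (1+y/m)^(m*t + 2):
  t = 0.5000: term = 18.529000
  t = 1.0000: term = 54.417034
  t = 1.5000: term = 106.543386
  t = 2.0000: term = 173.834861
  t = 2.5000: term = 255.264113
  t = 3.0000: term = 9206.760059
Convexity = (1/P) * sum = 9815.348454 / 1100.317340 = 8.920471

Answer: Convexity = 8.9205


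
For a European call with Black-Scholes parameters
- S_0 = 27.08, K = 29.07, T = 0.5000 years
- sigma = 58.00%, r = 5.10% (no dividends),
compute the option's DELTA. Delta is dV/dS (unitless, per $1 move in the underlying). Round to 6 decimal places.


Answer: Delta = 0.537578

Derivation:
d1 = 0.0943347096; d2 = -0.3157872235
phi(d1) = 0.3971711226; exp(-qT) = 1.0000000000; exp(-rT) = 0.9748223790
N(d1) = 0.5375783607
Delta = exp(-qT) * N(d1) = 1.0000000000 * 0.5375783607 = 0.537578


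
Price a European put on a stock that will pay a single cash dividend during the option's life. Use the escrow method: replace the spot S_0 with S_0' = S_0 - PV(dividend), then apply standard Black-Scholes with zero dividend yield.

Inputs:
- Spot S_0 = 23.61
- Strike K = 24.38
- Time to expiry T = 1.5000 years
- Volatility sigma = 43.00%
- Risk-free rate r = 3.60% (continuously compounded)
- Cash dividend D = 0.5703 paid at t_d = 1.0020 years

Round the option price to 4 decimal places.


Answer: Price = 4.8127

Derivation:
PV(D) = D * exp(-r * t_d) = 0.5703 * 0.96457084 = 0.55009475
S_0' = S_0 - PV(D) = 23.6100 - 0.55009475 = 23.05990525
d1 = (ln(S_0'/K) + (r + sigma^2/2)*T) / (sigma*sqrt(T)) = 0.26015344
d2 = d1 - sigma*sqrt(T) = -0.26648686
exp(-rT) = 0.94743211
N(-d1) = 0.39737271; N(-d2) = 0.60506786
P = K * exp(-rT) * N(-d2) - S_0' * N(-d1) = 24.3800 * 0.94743211 * 0.60506786 - 23.05990525 * 0.39737271 = 4.8127


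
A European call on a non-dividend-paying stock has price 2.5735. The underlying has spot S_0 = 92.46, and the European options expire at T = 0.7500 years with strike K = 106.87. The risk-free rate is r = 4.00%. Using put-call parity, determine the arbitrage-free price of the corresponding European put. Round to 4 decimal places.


Put-call parity: C - P = S_0 * exp(-qT) - K * exp(-rT).
S_0 * exp(-qT) = 92.4600 * 1.00000000 = 92.46000000
K * exp(-rT) = 106.8700 * 0.97044553 = 103.71151417
P = C - S*exp(-qT) + K*exp(-rT)
P = 2.5735 - 92.46000000 + 103.71151417 = 13.8250

Answer: Put price = 13.8250


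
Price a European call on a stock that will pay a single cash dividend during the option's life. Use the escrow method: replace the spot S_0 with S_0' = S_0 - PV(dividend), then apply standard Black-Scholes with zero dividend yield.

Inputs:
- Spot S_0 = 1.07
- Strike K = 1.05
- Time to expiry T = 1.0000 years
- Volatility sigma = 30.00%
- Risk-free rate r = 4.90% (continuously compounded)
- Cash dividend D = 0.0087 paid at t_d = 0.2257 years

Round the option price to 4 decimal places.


PV(D) = D * exp(-r * t_d) = 0.0087 * 0.98900163 = 0.00860431
S_0' = S_0 - PV(D) = 1.0700 - 0.00860431 = 1.06139569
d1 = (ln(S_0'/K) + (r + sigma^2/2)*T) / (sigma*sqrt(T)) = 0.34931521
d2 = d1 - sigma*sqrt(T) = 0.04931521
exp(-rT) = 0.95218113
N(d1) = 0.63657366; N(d2) = 0.51966595
C = S_0' * N(d1) - K * exp(-rT) * N(d2) = 1.06139569 * 0.63657366 - 1.0500 * 0.95218113 * 0.51966595 = 0.1561

Answer: Price = 0.1561


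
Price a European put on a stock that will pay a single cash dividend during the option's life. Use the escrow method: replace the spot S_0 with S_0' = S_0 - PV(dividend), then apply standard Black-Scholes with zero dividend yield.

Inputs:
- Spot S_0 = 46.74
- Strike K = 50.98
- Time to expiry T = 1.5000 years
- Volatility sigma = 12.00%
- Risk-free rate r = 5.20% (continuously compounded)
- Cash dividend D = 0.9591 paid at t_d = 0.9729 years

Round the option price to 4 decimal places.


Answer: Price = 3.4378

Derivation:
PV(D) = D * exp(-r * t_d) = 0.9591 * 0.95066760 = 0.91178530
S_0' = S_0 - PV(D) = 46.7400 - 0.91178530 = 45.82821470
d1 = (ln(S_0'/K) + (r + sigma^2/2)*T) / (sigma*sqrt(T)) = -0.12066088
d2 = d1 - sigma*sqrt(T) = -0.26763027
exp(-rT) = 0.92496443
N(-d1) = 0.54802018; N(-d2) = 0.60550804
P = K * exp(-rT) * N(-d2) - S_0' * N(-d1) = 50.9800 * 0.92496443 * 0.60550804 - 45.82821470 * 0.54802018 = 3.4378


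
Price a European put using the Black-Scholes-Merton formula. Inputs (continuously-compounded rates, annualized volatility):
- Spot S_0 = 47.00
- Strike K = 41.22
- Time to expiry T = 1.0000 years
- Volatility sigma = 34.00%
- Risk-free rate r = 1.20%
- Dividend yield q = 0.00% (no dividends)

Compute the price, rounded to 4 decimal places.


d1 = (ln(S/K) + (r - q + 0.5*sigma^2) * T) / (sigma * sqrt(T)) = 0.59124714
d2 = d1 - sigma * sqrt(T) = 0.25124714
exp(-rT) = 0.98807171; exp(-qT) = 1.00000000
P = K * exp(-rT) * N(-d2) - S_0 * exp(-qT) * N(-d1)
N(-d1) = 0.27717742; N(-d2) = 0.40081152
P = 41.2200 * 0.98807171 * 0.40081152 - 47.0000 * 1.00000000 * 0.27717742 = 3.2970

Answer: Price = 3.2970


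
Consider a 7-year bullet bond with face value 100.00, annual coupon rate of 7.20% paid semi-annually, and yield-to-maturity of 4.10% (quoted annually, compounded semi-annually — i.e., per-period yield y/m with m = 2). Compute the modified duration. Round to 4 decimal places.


Coupon per period c = face * coupon_rate / m = 3.600000
Periods per year m = 2; per-period yield y/m = 0.020500
Number of cashflows N = 14
Cashflows (t years, CF_t, discount factor 1/(1+y/m)^(m*t), PV):
  t = 0.5000: CF_t = 3.600000, DF = 0.979912, PV = 3.527683
  t = 1.0000: CF_t = 3.600000, DF = 0.960227, PV = 3.456818
  t = 1.5000: CF_t = 3.600000, DF = 0.940938, PV = 3.387377
  t = 2.0000: CF_t = 3.600000, DF = 0.922036, PV = 3.319330
  t = 2.5000: CF_t = 3.600000, DF = 0.903514, PV = 3.252651
  t = 3.0000: CF_t = 3.600000, DF = 0.885364, PV = 3.187311
  t = 3.5000: CF_t = 3.600000, DF = 0.867579, PV = 3.123284
  t = 4.0000: CF_t = 3.600000, DF = 0.850151, PV = 3.060543
  t = 4.5000: CF_t = 3.600000, DF = 0.833073, PV = 2.999062
  t = 5.0000: CF_t = 3.600000, DF = 0.816338, PV = 2.938816
  t = 5.5000: CF_t = 3.600000, DF = 0.799939, PV = 2.879781
  t = 6.0000: CF_t = 3.600000, DF = 0.783870, PV = 2.821931
  t = 6.5000: CF_t = 3.600000, DF = 0.768123, PV = 2.765244
  t = 7.0000: CF_t = 103.600000, DF = 0.752693, PV = 77.978994
Price P = sum_t PV_t = 118.698822
First compute Macaulay numerator sum_t t * PV_t:
  t * PV_t at t = 0.5000: 1.763841
  t * PV_t at t = 1.0000: 3.456818
  t * PV_t at t = 1.5000: 5.081065
  t * PV_t at t = 2.0000: 6.638661
  t * PV_t at t = 2.5000: 8.131627
  t * PV_t at t = 3.0000: 9.561933
  t * PV_t at t = 3.5000: 10.931493
  t * PV_t at t = 4.0000: 12.242170
  t * PV_t at t = 4.5000: 13.495778
  t * PV_t at t = 5.0000: 14.694080
  t * PV_t at t = 5.5000: 15.838793
  t * PV_t at t = 6.0000: 16.931586
  t * PV_t at t = 6.5000: 17.974083
  t * PV_t at t = 7.0000: 545.852959
Macaulay duration D = 682.594888 / 118.698822 = 5.750646
Modified duration = D / (1 + y/m) = 5.750646 / (1 + 0.020500) = 5.635126

Answer: Modified duration = 5.6351


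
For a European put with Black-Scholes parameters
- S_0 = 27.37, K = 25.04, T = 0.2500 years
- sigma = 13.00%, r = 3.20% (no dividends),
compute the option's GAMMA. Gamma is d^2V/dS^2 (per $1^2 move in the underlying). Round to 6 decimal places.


d1 = 1.5243919511; d2 = 1.4593919511
phi(d1) = 0.1248273192; exp(-qT) = 1.0000000000; exp(-rT) = 0.9920319148
Gamma = exp(-qT) * phi(d1) / (S * sigma * sqrt(T)) = 1.0000000000 * 0.1248273192 / (27.3700 * 0.1300 * 0.5000000000) = 0.070165

Answer: Gamma = 0.070165


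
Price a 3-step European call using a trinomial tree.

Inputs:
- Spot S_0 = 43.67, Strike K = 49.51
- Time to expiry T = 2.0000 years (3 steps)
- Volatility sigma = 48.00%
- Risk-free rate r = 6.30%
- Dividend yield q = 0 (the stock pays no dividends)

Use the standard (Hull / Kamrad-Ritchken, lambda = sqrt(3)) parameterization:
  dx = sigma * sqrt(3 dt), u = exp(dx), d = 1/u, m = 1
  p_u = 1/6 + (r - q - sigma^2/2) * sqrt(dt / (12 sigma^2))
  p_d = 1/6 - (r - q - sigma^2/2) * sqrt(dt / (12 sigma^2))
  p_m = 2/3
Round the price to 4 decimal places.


Answer: Price = V(0,0) = 11.3579

Derivation:
dt = T/N = 0.666667; dx = sigma*sqrt(3*dt) = 0.678823
u = exp(dx) = 1.971555; d = 1/u = 0.507214
p_u = 0.141034, p_m = 0.666667, p_d = 0.192299
Discount per step: exp(-r*dt) = 0.958870
Stock lattice S(k, j) with j the centered position index:
  k=0: S(0,+0) = 43.6700
  k=1: S(1,-1) = 22.1500; S(1,+0) = 43.6700; S(1,+1) = 86.0978
  k=2: S(2,-2) = 11.2348; S(2,-1) = 22.1500; S(2,+0) = 43.6700; S(2,+1) = 86.0978; S(2,+2) = 169.7465
  k=3: S(3,-3) = 5.6984; S(3,-2) = 11.2348; S(3,-1) = 22.1500; S(3,+0) = 43.6700; S(3,+1) = 86.0978; S(3,+2) = 169.7465; S(3,+3) = 334.6646
Terminal payoffs V(N, j) = max(S_T - K, 0):
  V(3,-3) = 0.000000; V(3,-2) = 0.000000; V(3,-1) = 0.000000; V(3,+0) = 0.000000; V(3,+1) = 36.587802; V(3,+2) = 120.236541; V(3,+3) = 285.154620
Backward induction: V(k, j) = exp(-r*dt) * [p_u * V(k+1, j+1) + p_m * V(k+1, j) + p_d * V(k+1, j-1)]
  V(2,-2) = exp(-r*dt) * [p_u*0.000000 + p_m*0.000000 + p_d*0.000000] = 0.000000
  V(2,-1) = exp(-r*dt) * [p_u*0.000000 + p_m*0.000000 + p_d*0.000000] = 0.000000
  V(2,+0) = exp(-r*dt) * [p_u*36.587802 + p_m*0.000000 + p_d*0.000000] = 4.947889
  V(2,+1) = exp(-r*dt) * [p_u*120.236541 + p_m*36.587802 + p_d*0.000000] = 39.648607
  V(2,+2) = exp(-r*dt) * [p_u*285.154620 + p_m*120.236541 + p_d*36.587802] = 122.169610
  V(1,-1) = exp(-r*dt) * [p_u*4.947889 + p_m*0.000000 + p_d*0.000000] = 0.669119
  V(1,+0) = exp(-r*dt) * [p_u*39.648607 + p_m*4.947889 + p_d*0.000000] = 8.524732
  V(1,+1) = exp(-r*dt) * [p_u*122.169610 + p_m*39.648607 + p_d*4.947889] = 42.778973
  V(0,+0) = exp(-r*dt) * [p_u*42.778973 + p_m*8.524732 + p_d*0.669119] = 11.357925


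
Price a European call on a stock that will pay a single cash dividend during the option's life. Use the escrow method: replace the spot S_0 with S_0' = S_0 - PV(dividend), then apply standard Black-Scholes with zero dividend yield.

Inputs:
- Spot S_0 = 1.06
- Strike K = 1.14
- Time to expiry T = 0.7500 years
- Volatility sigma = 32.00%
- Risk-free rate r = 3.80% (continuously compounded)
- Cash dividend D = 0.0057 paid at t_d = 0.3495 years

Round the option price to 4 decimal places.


PV(D) = D * exp(-r * t_d) = 0.0057 * 0.98680680 = 0.00562480
S_0' = S_0 - PV(D) = 1.0600 - 0.00562480 = 1.05437520
d1 = (ln(S_0'/K) + (r + sigma^2/2)*T) / (sigma*sqrt(T)) = -0.04034198
d2 = d1 - sigma*sqrt(T) = -0.31747011
exp(-rT) = 0.97190229
N(d1) = 0.48391024; N(d2) = 0.37544346
C = S_0' * N(d1) - K * exp(-rT) * N(d2) = 1.05437520 * 0.48391024 - 1.1400 * 0.97190229 * 0.37544346 = 0.0942

Answer: Price = 0.0942


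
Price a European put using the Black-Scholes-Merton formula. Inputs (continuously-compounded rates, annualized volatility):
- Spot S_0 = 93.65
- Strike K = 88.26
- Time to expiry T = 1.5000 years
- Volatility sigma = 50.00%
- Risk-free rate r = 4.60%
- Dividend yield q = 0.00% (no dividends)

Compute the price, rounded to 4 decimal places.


Answer: Price = 15.9808

Derivation:
d1 = (ln(S/K) + (r - q + 0.5*sigma^2) * T) / (sigma * sqrt(T)) = 0.51566238
d2 = d1 - sigma * sqrt(T) = -0.09671006
exp(-rT) = 0.93332668; exp(-qT) = 1.00000000
P = K * exp(-rT) * N(-d2) - S_0 * exp(-qT) * N(-d1)
N(-d1) = 0.30304512; N(-d2) = 0.53852167
P = 88.2600 * 0.93332668 * 0.53852167 - 93.6500 * 1.00000000 * 0.30304512 = 15.9808


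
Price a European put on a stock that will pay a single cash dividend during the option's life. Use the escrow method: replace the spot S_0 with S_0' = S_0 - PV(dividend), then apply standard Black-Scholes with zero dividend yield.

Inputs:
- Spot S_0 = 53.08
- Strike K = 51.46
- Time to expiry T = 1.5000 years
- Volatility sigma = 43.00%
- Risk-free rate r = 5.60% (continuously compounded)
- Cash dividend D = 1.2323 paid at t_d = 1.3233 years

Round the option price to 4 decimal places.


PV(D) = D * exp(-r * t_d) = 1.2323 * 0.92857437 = 1.14428220
S_0' = S_0 - PV(D) = 53.0800 - 1.14428220 = 51.93571780
d1 = (ln(S_0'/K) + (r + sigma^2/2)*T) / (sigma*sqrt(T)) = 0.44029474
d2 = d1 - sigma*sqrt(T) = -0.08634556
exp(-rT) = 0.91943126
N(-d1) = 0.32986183; N(-d2) = 0.53440414
P = K * exp(-rT) * N(-d2) - S_0' * N(-d1) = 51.4600 * 0.91943126 * 0.53440414 - 51.93571780 * 0.32986183 = 8.1532

Answer: Price = 8.1532


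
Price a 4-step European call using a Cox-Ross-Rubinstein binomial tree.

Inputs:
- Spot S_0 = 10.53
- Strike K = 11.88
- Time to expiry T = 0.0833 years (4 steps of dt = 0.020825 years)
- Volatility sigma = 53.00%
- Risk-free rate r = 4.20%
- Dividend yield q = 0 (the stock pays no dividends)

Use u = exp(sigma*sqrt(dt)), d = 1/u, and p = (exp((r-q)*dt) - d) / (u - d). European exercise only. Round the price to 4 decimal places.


Answer: Price = V(0,0) = 0.2272

Derivation:
dt = T/N = 0.020825
u = exp(sigma*sqrt(dt)) = 1.079484; d = 1/u = 0.926368
p = (exp((r-q)*dt) - d) / (u - d) = 0.486603
Discount per step: exp(-r*dt) = 0.999126
Stock lattice S(k, i) with i counting down-moves:
  k=0: S(0,0) = 10.5300
  k=1: S(1,0) = 11.3670; S(1,1) = 9.7547
  k=2: S(2,0) = 12.2705; S(2,1) = 10.5300; S(2,2) = 9.0364
  k=3: S(3,0) = 13.2458; S(3,1) = 11.3670; S(3,2) = 9.7547; S(3,3) = 8.3710
  k=4: S(4,0) = 14.2986; S(4,1) = 12.2705; S(4,2) = 10.5300; S(4,3) = 9.0364; S(4,4) = 7.7547
Terminal payoffs V(N, i) = max(S_T - K, 0):
  V(4,0) = 2.418616; V(4,1) = 0.390470; V(4,2) = 0.000000; V(4,3) = 0.000000; V(4,4) = 0.000000
Backward induction: V(k, i) = exp(-r*dt) * [p * V(k+1, i) + (1-p) * V(k+1, i+1)].
  V(3,0) = exp(-r*dt) * [p*2.418616 + (1-p)*0.390470] = 1.376168
  V(3,1) = exp(-r*dt) * [p*0.390470 + (1-p)*0.000000] = 0.189838
  V(3,2) = exp(-r*dt) * [p*0.000000 + (1-p)*0.000000] = 0.000000
  V(3,3) = exp(-r*dt) * [p*0.000000 + (1-p)*0.000000] = 0.000000
  V(2,0) = exp(-r*dt) * [p*1.376168 + (1-p)*0.189838] = 0.766439
  V(2,1) = exp(-r*dt) * [p*0.189838 + (1-p)*0.000000] = 0.092295
  V(2,2) = exp(-r*dt) * [p*0.000000 + (1-p)*0.000000] = 0.000000
  V(1,0) = exp(-r*dt) * [p*0.766439 + (1-p)*0.092295] = 0.419968
  V(1,1) = exp(-r*dt) * [p*0.092295 + (1-p)*0.000000] = 0.044872
  V(0,0) = exp(-r*dt) * [p*0.419968 + (1-p)*0.044872] = 0.227196


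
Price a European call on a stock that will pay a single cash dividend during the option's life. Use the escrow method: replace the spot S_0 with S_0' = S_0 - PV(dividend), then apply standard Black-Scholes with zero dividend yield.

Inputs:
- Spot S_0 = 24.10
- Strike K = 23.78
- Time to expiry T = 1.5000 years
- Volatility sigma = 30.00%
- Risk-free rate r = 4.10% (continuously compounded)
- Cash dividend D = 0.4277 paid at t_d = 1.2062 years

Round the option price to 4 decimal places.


Answer: Price = 4.0631

Derivation:
PV(D) = D * exp(-r * t_d) = 0.4277 * 0.95174875 = 0.40706294
S_0' = S_0 - PV(D) = 24.1000 - 0.40706294 = 23.69293706
d1 = (ln(S_0'/K) + (r + sigma^2/2)*T) / (sigma*sqrt(T)) = 0.34111077
d2 = d1 - sigma*sqrt(T) = -0.02631270
exp(-rT) = 0.94035295
N(d1) = 0.63348990; N(d2) = 0.48950396
C = S_0' * N(d1) - K * exp(-rT) * N(d2) = 23.69293706 * 0.63348990 - 23.7800 * 0.94035295 * 0.48950396 = 4.0631


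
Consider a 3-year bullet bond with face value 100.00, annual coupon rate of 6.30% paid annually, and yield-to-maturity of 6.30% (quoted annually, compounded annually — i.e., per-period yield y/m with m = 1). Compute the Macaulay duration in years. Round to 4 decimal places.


Coupon per period c = face * coupon_rate / m = 6.300000
Periods per year m = 1; per-period yield y/m = 0.063000
Number of cashflows N = 3
Cashflows (t years, CF_t, discount factor 1/(1+y/m)^(m*t), PV):
  t = 1.0000: CF_t = 6.300000, DF = 0.940734, PV = 5.926623
  t = 2.0000: CF_t = 6.300000, DF = 0.884980, PV = 5.575374
  t = 3.0000: CF_t = 106.300000, DF = 0.832531, PV = 88.498003
Price P = sum_t PV_t = 100.000000
Macaulay numerator sum_t t * PV_t:
  t * PV_t at t = 1.0000: 5.926623
  t * PV_t at t = 2.0000: 11.150748
  t * PV_t at t = 3.0000: 265.494009
Macaulay duration D = (sum_t t * PV_t) / P = 282.571380 / 100.000000 = 2.825714

Answer: Macaulay duration = 2.8257 years


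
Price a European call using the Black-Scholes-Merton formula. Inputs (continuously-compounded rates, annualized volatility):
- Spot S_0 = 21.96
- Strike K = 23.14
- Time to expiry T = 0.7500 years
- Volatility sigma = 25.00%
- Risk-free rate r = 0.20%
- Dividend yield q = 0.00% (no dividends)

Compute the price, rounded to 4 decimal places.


Answer: Price = 1.4229

Derivation:
d1 = (ln(S/K) + (r - q + 0.5*sigma^2) * T) / (sigma * sqrt(T)) = -0.12656721
d2 = d1 - sigma * sqrt(T) = -0.34307356
exp(-rT) = 0.99850112; exp(-qT) = 1.00000000
C = S_0 * exp(-qT) * N(d1) - K * exp(-rT) * N(d2)
N(d1) = 0.44964147; N(d2) = 0.36577156
C = 21.9600 * 1.00000000 * 0.44964147 - 23.1400 * 0.99850112 * 0.36577156 = 1.4229


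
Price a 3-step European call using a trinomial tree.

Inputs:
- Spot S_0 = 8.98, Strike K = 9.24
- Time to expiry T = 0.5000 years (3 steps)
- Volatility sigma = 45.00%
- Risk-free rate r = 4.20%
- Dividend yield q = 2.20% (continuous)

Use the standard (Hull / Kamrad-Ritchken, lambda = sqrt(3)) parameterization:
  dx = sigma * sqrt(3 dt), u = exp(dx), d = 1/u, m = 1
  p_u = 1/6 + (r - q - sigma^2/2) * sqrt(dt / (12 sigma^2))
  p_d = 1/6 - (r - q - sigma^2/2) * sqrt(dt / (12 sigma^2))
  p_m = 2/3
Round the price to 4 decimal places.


Answer: Price = V(0,0) = 0.9879

Derivation:
dt = T/N = 0.166667; dx = sigma*sqrt(3*dt) = 0.318198
u = exp(dx) = 1.374648; d = 1/u = 0.727459
p_u = 0.145388, p_m = 0.666667, p_d = 0.187945
Discount per step: exp(-r*dt) = 0.993024
Stock lattice S(k, j) with j the centered position index:
  k=0: S(0,+0) = 8.9800
  k=1: S(1,-1) = 6.5326; S(1,+0) = 8.9800; S(1,+1) = 12.3443
  k=2: S(2,-2) = 4.7522; S(2,-1) = 6.5326; S(2,+0) = 8.9800; S(2,+1) = 12.3443; S(2,+2) = 16.9691
  k=3: S(3,-3) = 3.4570; S(3,-2) = 4.7522; S(3,-1) = 6.5326; S(3,+0) = 8.9800; S(3,+1) = 12.3443; S(3,+2) = 16.9691; S(3,+3) = 23.3266
Terminal payoffs V(N, j) = max(S_T - K, 0):
  V(3,-3) = 0.000000; V(3,-2) = 0.000000; V(3,-1) = 0.000000; V(3,+0) = 0.000000; V(3,+1) = 3.104343; V(3,+2) = 7.729133; V(3,+3) = 14.086593
Backward induction: V(k, j) = exp(-r*dt) * [p_u * V(k+1, j+1) + p_m * V(k+1, j) + p_d * V(k+1, j-1)]
  V(2,-2) = exp(-r*dt) * [p_u*0.000000 + p_m*0.000000 + p_d*0.000000] = 0.000000
  V(2,-1) = exp(-r*dt) * [p_u*0.000000 + p_m*0.000000 + p_d*0.000000] = 0.000000
  V(2,+0) = exp(-r*dt) * [p_u*3.104343 + p_m*0.000000 + p_d*0.000000] = 0.448186
  V(2,+1) = exp(-r*dt) * [p_u*7.729133 + p_m*3.104343 + p_d*0.000000] = 3.171010
  V(2,+2) = exp(-r*dt) * [p_u*14.086593 + p_m*7.729133 + p_d*3.104343] = 7.729924
  V(1,-1) = exp(-r*dt) * [p_u*0.448186 + p_m*0.000000 + p_d*0.000000] = 0.064706
  V(1,+0) = exp(-r*dt) * [p_u*3.171010 + p_m*0.448186 + p_d*0.000000] = 0.754517
  V(1,+1) = exp(-r*dt) * [p_u*7.729924 + p_m*3.171010 + p_d*0.448186] = 3.298906
  V(0,+0) = exp(-r*dt) * [p_u*3.298906 + p_m*0.754517 + p_d*0.064706] = 0.987855


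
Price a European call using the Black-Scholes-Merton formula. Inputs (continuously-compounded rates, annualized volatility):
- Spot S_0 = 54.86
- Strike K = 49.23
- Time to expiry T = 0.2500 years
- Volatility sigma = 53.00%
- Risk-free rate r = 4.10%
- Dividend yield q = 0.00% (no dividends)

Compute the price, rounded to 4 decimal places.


d1 = (ln(S/K) + (r - q + 0.5*sigma^2) * T) / (sigma * sqrt(T)) = 0.57978789
d2 = d1 - sigma * sqrt(T) = 0.31478789
exp(-rT) = 0.98980235; exp(-qT) = 1.00000000
C = S_0 * exp(-qT) * N(d1) - K * exp(-rT) * N(d2)
N(d1) = 0.71897117; N(d2) = 0.62353865
C = 54.8600 * 1.00000000 * 0.71897117 - 49.2300 * 0.98980235 * 0.62353865 = 9.0590

Answer: Price = 9.0590


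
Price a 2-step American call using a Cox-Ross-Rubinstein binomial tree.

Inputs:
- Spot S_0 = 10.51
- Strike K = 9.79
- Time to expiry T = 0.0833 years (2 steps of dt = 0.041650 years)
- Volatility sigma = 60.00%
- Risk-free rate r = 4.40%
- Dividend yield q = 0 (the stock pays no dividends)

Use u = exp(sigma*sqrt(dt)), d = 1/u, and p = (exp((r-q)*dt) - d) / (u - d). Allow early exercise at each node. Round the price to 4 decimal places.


Answer: Price = V(0,0) = 1.1819

Derivation:
dt = T/N = 0.041650
u = exp(sigma*sqrt(dt)) = 1.130263; d = 1/u = 0.884750
p = (exp((r-q)*dt) - d) / (u - d) = 0.476897
Discount per step: exp(-r*dt) = 0.998169
Stock lattice S(k, i) with i counting down-moves:
  k=0: S(0,0) = 10.5100
  k=1: S(1,0) = 11.8791; S(1,1) = 9.2987
  k=2: S(2,0) = 13.4265; S(2,1) = 10.5100; S(2,2) = 8.2270
Terminal payoffs V(N, i) = max(S_T - K, 0):
  V(2,0) = 3.636457; V(2,1) = 0.720000; V(2,2) = 0.000000
Backward induction: V(k, i) = exp(-r*dt) * [p * V(k+1, i) + (1-p) * V(k+1, i+1)]; then take max(V_cont, immediate exercise) for American.
  V(1,0) = exp(-r*dt) * [p*3.636457 + (1-p)*0.720000] = 2.106985; exercise = 2.089060; V(1,0) = max -> 2.106985
  V(1,1) = exp(-r*dt) * [p*0.720000 + (1-p)*0.000000] = 0.342737; exercise = 0.000000; V(1,1) = max -> 0.342737
  V(0,0) = exp(-r*dt) * [p*2.106985 + (1-p)*0.342737] = 1.181933; exercise = 0.720000; V(0,0) = max -> 1.181933


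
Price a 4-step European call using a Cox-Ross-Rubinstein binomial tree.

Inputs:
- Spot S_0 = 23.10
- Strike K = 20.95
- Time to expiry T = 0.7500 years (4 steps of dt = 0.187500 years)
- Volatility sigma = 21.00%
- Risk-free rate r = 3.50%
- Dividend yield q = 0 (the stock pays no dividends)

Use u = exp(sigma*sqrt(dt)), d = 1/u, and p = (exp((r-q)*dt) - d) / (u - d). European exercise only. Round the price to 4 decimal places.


Answer: Price = V(0,0) = 3.3497

Derivation:
dt = T/N = 0.187500
u = exp(sigma*sqrt(dt)) = 1.095195; d = 1/u = 0.913079
p = (exp((r-q)*dt) - d) / (u - d) = 0.513436
Discount per step: exp(-r*dt) = 0.993459
Stock lattice S(k, i) with i counting down-moves:
  k=0: S(0,0) = 23.1000
  k=1: S(1,0) = 25.2990; S(1,1) = 21.0921
  k=2: S(2,0) = 27.7074; S(2,1) = 23.1000; S(2,2) = 19.2588
  k=3: S(3,0) = 30.3450; S(3,1) = 25.2990; S(3,2) = 21.0921; S(3,3) = 17.5848
  k=4: S(4,0) = 33.2337; S(4,1) = 27.7074; S(4,2) = 23.1000; S(4,3) = 19.2588; S(4,4) = 16.0563
Terminal payoffs V(N, i) = max(S_T - K, 0):
  V(4,0) = 12.283662; V(4,1) = 6.757356; V(4,2) = 2.150000; V(4,3) = 0.000000; V(4,4) = 0.000000
Backward induction: V(k, i) = exp(-r*dt) * [p * V(k+1, i) + (1-p) * V(k+1, i+1)].
  V(3,0) = exp(-r*dt) * [p*12.283662 + (1-p)*6.757356] = 9.532000
  V(3,1) = exp(-r*dt) * [p*6.757356 + (1-p)*2.150000] = 4.486045
  V(3,2) = exp(-r*dt) * [p*2.150000 + (1-p)*0.000000] = 1.096666
  V(3,3) = exp(-r*dt) * [p*0.000000 + (1-p)*0.000000] = 0.000000
  V(2,0) = exp(-r*dt) * [p*9.532000 + (1-p)*4.486045] = 7.030529
  V(2,1) = exp(-r*dt) * [p*4.486045 + (1-p)*1.096666] = 2.818338
  V(2,2) = exp(-r*dt) * [p*1.096666 + (1-p)*0.000000] = 0.559385
  V(1,0) = exp(-r*dt) * [p*7.030529 + (1-p)*2.818338] = 4.948446
  V(1,1) = exp(-r*dt) * [p*2.818338 + (1-p)*0.559385] = 1.707966
  V(0,0) = exp(-r*dt) * [p*4.948446 + (1-p)*1.707966] = 3.349690


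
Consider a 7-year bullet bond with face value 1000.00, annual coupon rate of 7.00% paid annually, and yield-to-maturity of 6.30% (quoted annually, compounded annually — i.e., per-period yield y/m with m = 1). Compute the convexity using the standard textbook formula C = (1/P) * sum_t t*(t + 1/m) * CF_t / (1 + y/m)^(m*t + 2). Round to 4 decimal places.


Answer: Convexity = 38.3023

Derivation:
Coupon per period c = face * coupon_rate / m = 70.000000
Periods per year m = 1; per-period yield y/m = 0.063000
Number of cashflows N = 7
Cashflows (t years, CF_t, discount factor 1/(1+y/m)^(m*t), PV):
  t = 1.0000: CF_t = 70.000000, DF = 0.940734, PV = 65.851364
  t = 2.0000: CF_t = 70.000000, DF = 0.884980, PV = 61.948602
  t = 3.0000: CF_t = 70.000000, DF = 0.832531, PV = 58.277142
  t = 4.0000: CF_t = 70.000000, DF = 0.783190, PV = 54.823276
  t = 5.0000: CF_t = 70.000000, DF = 0.736773, PV = 51.574107
  t = 6.0000: CF_t = 70.000000, DF = 0.693107, PV = 48.517504
  t = 7.0000: CF_t = 1070.000000, DF = 0.652029, PV = 697.671410
Price P = sum_t PV_t = 1038.663405
Convexity numerator sum_t t*(t + 1/m) * CF_t / (1+y/m)^(m*t + 2):
  t = 1.0000: term = 116.554284
  t = 2.0000: term = 328.939655
  t = 3.0000: term = 618.889285
  t = 4.0000: term = 970.350086
  t = 5.0000: term = 1369.261645
  t = 6.0000: term = 1803.354942
  t = 7.0000: term = 34575.814853
Convexity = (1/P) * sum = 39783.164749 / 1038.663405 = 38.302269


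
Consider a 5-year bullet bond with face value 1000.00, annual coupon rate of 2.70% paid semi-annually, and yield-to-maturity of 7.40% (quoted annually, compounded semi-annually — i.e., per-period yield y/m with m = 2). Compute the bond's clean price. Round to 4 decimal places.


Answer: Price = 806.5152

Derivation:
Coupon per period c = face * coupon_rate / m = 13.500000
Periods per year m = 2; per-period yield y/m = 0.037000
Number of cashflows N = 10
Cashflows (t years, CF_t, discount factor 1/(1+y/m)^(m*t), PV):
  t = 0.5000: CF_t = 13.500000, DF = 0.964320, PV = 13.018322
  t = 1.0000: CF_t = 13.500000, DF = 0.929913, PV = 12.553830
  t = 1.5000: CF_t = 13.500000, DF = 0.896734, PV = 12.105912
  t = 2.0000: CF_t = 13.500000, DF = 0.864739, PV = 11.673975
  t = 2.5000: CF_t = 13.500000, DF = 0.833885, PV = 11.257449
  t = 3.0000: CF_t = 13.500000, DF = 0.804132, PV = 10.855785
  t = 3.5000: CF_t = 13.500000, DF = 0.775441, PV = 10.468452
  t = 4.0000: CF_t = 13.500000, DF = 0.747773, PV = 10.094939
  t = 4.5000: CF_t = 13.500000, DF = 0.721093, PV = 9.734754
  t = 5.0000: CF_t = 1013.500000, DF = 0.695364, PV = 704.751792
Price P = sum_t PV_t = 806.515210


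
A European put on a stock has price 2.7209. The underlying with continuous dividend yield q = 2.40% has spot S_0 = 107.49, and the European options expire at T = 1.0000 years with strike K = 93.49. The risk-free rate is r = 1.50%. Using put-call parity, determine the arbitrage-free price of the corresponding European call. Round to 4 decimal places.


Answer: Call price = 15.5637

Derivation:
Put-call parity: C - P = S_0 * exp(-qT) - K * exp(-rT).
S_0 * exp(-qT) = 107.4900 * 0.97628571 = 104.94095094
K * exp(-rT) = 93.4900 * 0.98511194 = 92.09811523
C = P + S*exp(-qT) - K*exp(-rT)
C = 2.7209 + 104.94095094 - 92.09811523 = 15.5637


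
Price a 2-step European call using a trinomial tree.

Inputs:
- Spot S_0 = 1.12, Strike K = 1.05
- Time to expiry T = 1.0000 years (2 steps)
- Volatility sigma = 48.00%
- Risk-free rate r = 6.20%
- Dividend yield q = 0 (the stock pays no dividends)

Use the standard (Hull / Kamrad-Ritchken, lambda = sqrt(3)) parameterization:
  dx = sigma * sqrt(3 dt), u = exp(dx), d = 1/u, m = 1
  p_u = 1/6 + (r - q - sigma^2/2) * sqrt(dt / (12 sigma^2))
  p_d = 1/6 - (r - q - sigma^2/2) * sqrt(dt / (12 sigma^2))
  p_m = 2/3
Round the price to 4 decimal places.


Answer: Price = V(0,0) = 0.2575

Derivation:
dt = T/N = 0.500000; dx = sigma*sqrt(3*dt) = 0.587878
u = exp(dx) = 1.800164; d = 1/u = 0.555505
p_u = 0.144043, p_m = 0.666667, p_d = 0.189290
Discount per step: exp(-r*dt) = 0.969476
Stock lattice S(k, j) with j the centered position index:
  k=0: S(0,+0) = 1.1200
  k=1: S(1,-1) = 0.6222; S(1,+0) = 1.1200; S(1,+1) = 2.0162
  k=2: S(2,-2) = 0.3456; S(2,-1) = 0.6222; S(2,+0) = 1.1200; S(2,+1) = 2.0162; S(2,+2) = 3.6295
Terminal payoffs V(N, j) = max(S_T - K, 0):
  V(2,-2) = 0.000000; V(2,-1) = 0.000000; V(2,+0) = 0.070000; V(2,+1) = 0.966183; V(2,+2) = 2.579460
Backward induction: V(k, j) = exp(-r*dt) * [p_u * V(k+1, j+1) + p_m * V(k+1, j) + p_d * V(k+1, j-1)]
  V(1,-1) = exp(-r*dt) * [p_u*0.070000 + p_m*0.000000 + p_d*0.000000] = 0.009775
  V(1,+0) = exp(-r*dt) * [p_u*0.966183 + p_m*0.070000 + p_d*0.000000] = 0.180166
  V(1,+1) = exp(-r*dt) * [p_u*2.579460 + p_m*0.966183 + p_d*0.070000] = 0.997518
  V(0,+0) = exp(-r*dt) * [p_u*0.997518 + p_m*0.180166 + p_d*0.009775] = 0.257538


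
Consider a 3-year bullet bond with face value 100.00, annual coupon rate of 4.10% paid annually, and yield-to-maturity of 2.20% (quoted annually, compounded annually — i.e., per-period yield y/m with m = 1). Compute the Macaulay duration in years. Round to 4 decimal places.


Coupon per period c = face * coupon_rate / m = 4.100000
Periods per year m = 1; per-period yield y/m = 0.022000
Number of cashflows N = 3
Cashflows (t years, CF_t, discount factor 1/(1+y/m)^(m*t), PV):
  t = 1.0000: CF_t = 4.100000, DF = 0.978474, PV = 4.011742
  t = 2.0000: CF_t = 4.100000, DF = 0.957411, PV = 3.925383
  t = 3.0000: CF_t = 104.100000, DF = 0.936801, PV = 97.520977
Price P = sum_t PV_t = 105.458102
Macaulay numerator sum_t t * PV_t:
  t * PV_t at t = 1.0000: 4.011742
  t * PV_t at t = 2.0000: 7.850767
  t * PV_t at t = 3.0000: 292.562930
Macaulay duration D = (sum_t t * PV_t) / P = 304.425438 / 105.458102 = 2.886696

Answer: Macaulay duration = 2.8867 years


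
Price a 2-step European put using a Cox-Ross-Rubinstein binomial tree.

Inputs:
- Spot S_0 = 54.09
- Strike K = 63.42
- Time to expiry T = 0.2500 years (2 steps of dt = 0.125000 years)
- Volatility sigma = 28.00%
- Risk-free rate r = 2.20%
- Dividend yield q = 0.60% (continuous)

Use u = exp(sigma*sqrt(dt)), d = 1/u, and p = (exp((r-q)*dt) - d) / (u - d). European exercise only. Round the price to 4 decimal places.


Answer: Price = V(0,0) = 9.6520

Derivation:
dt = T/N = 0.125000
u = exp(sigma*sqrt(dt)) = 1.104061; d = 1/u = 0.905747
p = (exp((r-q)*dt) - d) / (u - d) = 0.485367
Discount per step: exp(-r*dt) = 0.997254
Stock lattice S(k, i) with i counting down-moves:
  k=0: S(0,0) = 54.0900
  k=1: S(1,0) = 59.7186; S(1,1) = 48.9919
  k=2: S(2,0) = 65.9330; S(2,1) = 54.0900; S(2,2) = 44.3743
Terminal payoffs V(N, i) = max(K - S_T, 0):
  V(2,0) = 0.000000; V(2,1) = 9.330000; V(2,2) = 19.045746
Backward induction: V(k, i) = exp(-r*dt) * [p * V(k+1, i) + (1-p) * V(k+1, i+1)].
  V(1,0) = exp(-r*dt) * [p*0.000000 + (1-p)*9.330000] = 4.788344
  V(1,1) = exp(-r*dt) * [p*9.330000 + (1-p)*19.045746] = 14.290694
  V(0,0) = exp(-r*dt) * [p*4.788344 + (1-p)*14.290694] = 9.651991


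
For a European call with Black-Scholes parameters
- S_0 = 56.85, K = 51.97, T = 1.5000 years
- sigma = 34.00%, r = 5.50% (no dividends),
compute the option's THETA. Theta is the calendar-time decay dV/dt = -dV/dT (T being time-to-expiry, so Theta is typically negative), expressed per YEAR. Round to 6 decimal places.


d1 = 0.6218572230; d2 = 0.2054439668
phi(d1) = 0.3288045637; exp(-qT) = 1.0000000000; exp(-rT) = 0.9208114379
Theta = -S*exp(-qT)*phi(d1)*sigma/(2*sqrt(T)) - r*K*exp(-rT)*N(d2) + q*S*exp(-qT)*N(d1)
N(d1) = 0.7329821224; N(d2) = 0.5813873639; sqrt(T) = 1.2247448714
Term 1 = -56.8500 * 1.0000000000 * 0.3288045637 * 0.3400 / (2 * 1.2247448714) = -2.5946070729
Term 2 = -0.0550 * 51.9700 * 0.9208114379 * 0.5813873639 = -1.5302123403
Term 3 = 0 (no dividend yield, q = 0)
Theta = -2.5946070729 + (-1.5302123403) + (0.0000000000) = -4.124819

Answer: Theta = -4.124819


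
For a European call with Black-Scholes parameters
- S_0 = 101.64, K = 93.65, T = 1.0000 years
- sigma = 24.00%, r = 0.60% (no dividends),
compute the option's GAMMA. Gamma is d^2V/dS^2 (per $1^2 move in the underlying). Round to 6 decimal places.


Answer: Gamma = 0.014532

Derivation:
d1 = 0.4861363732; d2 = 0.2461363732
phi(d1) = 0.3544801887; exp(-qT) = 1.0000000000; exp(-rT) = 0.9940179641
Gamma = exp(-qT) * phi(d1) / (S * sigma * sqrt(T)) = 1.0000000000 * 0.3544801887 / (101.6400 * 0.2400 * 1.0000000000) = 0.014532


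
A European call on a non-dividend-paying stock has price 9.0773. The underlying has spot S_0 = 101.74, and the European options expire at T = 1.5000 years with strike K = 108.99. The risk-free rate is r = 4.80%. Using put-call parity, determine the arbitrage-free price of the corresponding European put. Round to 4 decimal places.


Put-call parity: C - P = S_0 * exp(-qT) - K * exp(-rT).
S_0 * exp(-qT) = 101.7400 * 1.00000000 = 101.74000000
K * exp(-rT) = 108.9900 * 0.93053090 = 101.41856233
P = C - S*exp(-qT) + K*exp(-rT)
P = 9.0773 - 101.74000000 + 101.41856233 = 8.7559

Answer: Put price = 8.7559


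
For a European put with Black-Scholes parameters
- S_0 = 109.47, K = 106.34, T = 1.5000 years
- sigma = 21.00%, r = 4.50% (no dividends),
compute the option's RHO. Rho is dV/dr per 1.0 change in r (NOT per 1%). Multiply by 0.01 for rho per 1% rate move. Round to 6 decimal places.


d1 = 0.5038329442; d2 = 0.2466365212
phi(d1) = 0.3513886683; exp(-qT) = 1.0000000000; exp(-rT) = 0.9347277206
N(-d2) = 0.4025947688
Rho = -K*T*exp(-rT)*N(-d2) = -106.3400 * 1.5000 * 0.9347277206 * 0.4025947688 = -60.026243

Answer: Rho = -60.026243


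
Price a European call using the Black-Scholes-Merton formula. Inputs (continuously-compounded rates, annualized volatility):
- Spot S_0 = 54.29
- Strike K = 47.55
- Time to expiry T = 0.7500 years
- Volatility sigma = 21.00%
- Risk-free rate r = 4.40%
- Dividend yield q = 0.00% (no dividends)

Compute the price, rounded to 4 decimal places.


d1 = (ln(S/K) + (r - q + 0.5*sigma^2) * T) / (sigma * sqrt(T)) = 1.00126700
d2 = d1 - sigma * sqrt(T) = 0.81940167
exp(-rT) = 0.96753856; exp(-qT) = 1.00000000
C = S_0 * exp(-qT) * N(d1) - K * exp(-rT) * N(d2)
N(d1) = 0.84165113; N(d2) = 0.79372136
C = 54.2900 * 1.00000000 * 0.84165113 - 47.5500 * 0.96753856 * 0.79372136 = 9.1769

Answer: Price = 9.1769


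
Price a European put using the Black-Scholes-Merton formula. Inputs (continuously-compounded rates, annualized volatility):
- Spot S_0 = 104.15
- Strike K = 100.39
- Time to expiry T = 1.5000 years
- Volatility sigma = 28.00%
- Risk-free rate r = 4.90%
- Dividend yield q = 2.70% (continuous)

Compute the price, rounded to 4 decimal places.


Answer: Price = 10.0560

Derivation:
d1 = (ln(S/K) + (r - q + 0.5*sigma^2) * T) / (sigma * sqrt(T)) = 0.37491647
d2 = d1 - sigma * sqrt(T) = 0.03198791
exp(-rT) = 0.92913615; exp(-qT) = 0.96030916
P = K * exp(-rT) * N(-d2) - S_0 * exp(-qT) * N(-d1)
N(-d1) = 0.35386129; N(-d2) = 0.48724085
P = 100.3900 * 0.92913615 * 0.48724085 - 104.1500 * 0.96030916 * 0.35386129 = 10.0560


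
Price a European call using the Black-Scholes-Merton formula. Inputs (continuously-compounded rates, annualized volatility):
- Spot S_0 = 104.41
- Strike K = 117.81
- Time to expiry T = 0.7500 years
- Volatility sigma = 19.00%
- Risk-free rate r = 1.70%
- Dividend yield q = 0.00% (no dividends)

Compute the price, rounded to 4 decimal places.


Answer: Price = 2.7827

Derivation:
d1 = (ln(S/K) + (r - q + 0.5*sigma^2) * T) / (sigma * sqrt(T)) = -0.57406971
d2 = d1 - sigma * sqrt(T) = -0.73861454
exp(-rT) = 0.98733094; exp(-qT) = 1.00000000
C = S_0 * exp(-qT) * N(d1) - K * exp(-rT) * N(d2)
N(d1) = 0.28296031; N(d2) = 0.23007055
C = 104.4100 * 1.00000000 * 0.28296031 - 117.8100 * 0.98733094 * 0.23007055 = 2.7827


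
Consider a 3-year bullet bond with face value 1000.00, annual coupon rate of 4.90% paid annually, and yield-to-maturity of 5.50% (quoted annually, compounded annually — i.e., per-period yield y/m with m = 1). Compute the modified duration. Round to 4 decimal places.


Answer: Modified duration = 2.7117

Derivation:
Coupon per period c = face * coupon_rate / m = 49.000000
Periods per year m = 1; per-period yield y/m = 0.055000
Number of cashflows N = 3
Cashflows (t years, CF_t, discount factor 1/(1+y/m)^(m*t), PV):
  t = 1.0000: CF_t = 49.000000, DF = 0.947867, PV = 46.445498
  t = 2.0000: CF_t = 49.000000, DF = 0.898452, PV = 44.024168
  t = 3.0000: CF_t = 1049.000000, DF = 0.851614, PV = 893.342734
Price P = sum_t PV_t = 983.812400
First compute Macaulay numerator sum_t t * PV_t:
  t * PV_t at t = 1.0000: 46.445498
  t * PV_t at t = 2.0000: 88.048337
  t * PV_t at t = 3.0000: 2680.028201
Macaulay duration D = 2814.522036 / 983.812400 = 2.860832
Modified duration = D / (1 + y/m) = 2.860832 / (1 + 0.055000) = 2.711689
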